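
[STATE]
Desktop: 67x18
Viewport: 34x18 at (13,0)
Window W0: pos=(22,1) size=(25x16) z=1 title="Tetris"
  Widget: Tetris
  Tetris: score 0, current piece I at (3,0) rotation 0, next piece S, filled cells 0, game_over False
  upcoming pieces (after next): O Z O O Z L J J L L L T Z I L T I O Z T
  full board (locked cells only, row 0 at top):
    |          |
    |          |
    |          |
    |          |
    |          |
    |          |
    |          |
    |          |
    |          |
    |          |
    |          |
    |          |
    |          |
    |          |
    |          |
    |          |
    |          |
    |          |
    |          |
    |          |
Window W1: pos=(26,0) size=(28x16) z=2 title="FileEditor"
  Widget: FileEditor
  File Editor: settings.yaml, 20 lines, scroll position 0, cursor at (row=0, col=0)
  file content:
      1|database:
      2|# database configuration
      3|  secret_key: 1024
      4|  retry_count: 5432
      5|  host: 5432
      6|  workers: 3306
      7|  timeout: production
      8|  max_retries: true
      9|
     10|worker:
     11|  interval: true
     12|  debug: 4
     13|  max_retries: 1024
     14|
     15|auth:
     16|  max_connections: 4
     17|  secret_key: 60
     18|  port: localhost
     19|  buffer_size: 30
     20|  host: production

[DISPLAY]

             ┏━━━━━━━━━━━━━━━━━━━━
         ┏━━━┃ FileEditor         
         ┃ Te┠────────────────────
         ┠───┃█atabase:           
         ┃   ┃# database configura
         ┃   ┃  secret_key: 1024  
         ┃   ┃  retry_count: 5432 
         ┃   ┃  host: 5432        
         ┃   ┃  workers: 3306     
         ┃   ┃  timeout: productio
         ┃   ┃  max_retries: true 
         ┃   ┃                    
         ┃   ┃worker:             
         ┃   ┃  interval: true    
         ┃   ┃  debug: 4          
         ┃   ┗━━━━━━━━━━━━━━━━━━━━
         ┗━━━━━━━━━━━━━━━━━━━━━━━┛
                                  


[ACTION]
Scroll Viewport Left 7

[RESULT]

                    ┏━━━━━━━━━━━━━
                ┏━━━┃ FileEditor  
                ┃ Te┠─────────────
                ┠───┃█atabase:    
                ┃   ┃# database co
                ┃   ┃  secret_key:
                ┃   ┃  retry_count
                ┃   ┃  host: 5432 
                ┃   ┃  workers: 33
                ┃   ┃  timeout: pr
                ┃   ┃  max_retries
                ┃   ┃             
                ┃   ┃worker:      
                ┃   ┃  interval: t
                ┃   ┃  debug: 4   
                ┃   ┗━━━━━━━━━━━━━
                ┗━━━━━━━━━━━━━━━━━
                                  


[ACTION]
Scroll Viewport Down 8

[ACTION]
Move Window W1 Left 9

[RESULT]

           ┏━━━━━━━━━━━━━━━━━━━━━━
           ┃ FileEditor           
           ┠──────────────────────
           ┃█atabase:             
           ┃# database configurati
           ┃  secret_key: 1024    
           ┃  retry_count: 5432   
           ┃  host: 5432          
           ┃  workers: 3306       
           ┃  timeout: production 
           ┃  max_retries: true   
           ┃                      
           ┃worker:               
           ┃  interval: true      
           ┃  debug: 4            
           ┗━━━━━━━━━━━━━━━━━━━━━━
                ┗━━━━━━━━━━━━━━━━━
                                  


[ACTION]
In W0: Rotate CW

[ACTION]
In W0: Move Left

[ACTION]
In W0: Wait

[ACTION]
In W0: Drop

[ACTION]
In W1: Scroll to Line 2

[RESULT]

           ┏━━━━━━━━━━━━━━━━━━━━━━
           ┃ FileEditor           
           ┠──────────────────────
           ┃# database configurati
           ┃  secret_key: 1024    
           ┃  retry_count: 5432   
           ┃  host: 5432          
           ┃  workers: 3306       
           ┃  timeout: production 
           ┃  max_retries: true   
           ┃                      
           ┃worker:               
           ┃  interval: true      
           ┃  debug: 4            
           ┃  max_retries: 1024   
           ┗━━━━━━━━━━━━━━━━━━━━━━
                ┗━━━━━━━━━━━━━━━━━
                                  


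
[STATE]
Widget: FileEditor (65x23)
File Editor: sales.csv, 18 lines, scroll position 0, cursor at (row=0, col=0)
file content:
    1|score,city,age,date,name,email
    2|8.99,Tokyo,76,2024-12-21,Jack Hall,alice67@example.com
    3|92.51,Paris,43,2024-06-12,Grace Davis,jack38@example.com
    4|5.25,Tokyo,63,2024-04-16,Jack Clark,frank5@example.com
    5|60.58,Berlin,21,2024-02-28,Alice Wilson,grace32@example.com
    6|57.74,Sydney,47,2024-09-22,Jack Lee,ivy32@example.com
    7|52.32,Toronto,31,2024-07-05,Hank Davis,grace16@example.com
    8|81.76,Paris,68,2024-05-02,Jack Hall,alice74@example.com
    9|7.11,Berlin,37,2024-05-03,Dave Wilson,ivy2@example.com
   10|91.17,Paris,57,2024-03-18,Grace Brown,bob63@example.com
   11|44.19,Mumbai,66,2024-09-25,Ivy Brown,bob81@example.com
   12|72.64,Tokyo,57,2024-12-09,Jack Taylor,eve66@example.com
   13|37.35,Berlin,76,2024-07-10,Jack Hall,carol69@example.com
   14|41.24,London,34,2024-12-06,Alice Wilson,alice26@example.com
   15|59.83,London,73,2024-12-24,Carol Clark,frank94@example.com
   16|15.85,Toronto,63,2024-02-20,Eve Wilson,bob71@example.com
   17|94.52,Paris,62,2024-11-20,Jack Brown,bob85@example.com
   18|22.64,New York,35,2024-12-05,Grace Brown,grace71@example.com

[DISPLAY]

█core,city,age,date,name,email                                  ▲
8.99,Tokyo,76,2024-12-21,Jack Hall,alice67@example.com          █
92.51,Paris,43,2024-06-12,Grace Davis,jack38@example.com        ░
5.25,Tokyo,63,2024-04-16,Jack Clark,frank5@example.com          ░
60.58,Berlin,21,2024-02-28,Alice Wilson,grace32@example.com     ░
57.74,Sydney,47,2024-09-22,Jack Lee,ivy32@example.com           ░
52.32,Toronto,31,2024-07-05,Hank Davis,grace16@example.com      ░
81.76,Paris,68,2024-05-02,Jack Hall,alice74@example.com         ░
7.11,Berlin,37,2024-05-03,Dave Wilson,ivy2@example.com          ░
91.17,Paris,57,2024-03-18,Grace Brown,bob63@example.com         ░
44.19,Mumbai,66,2024-09-25,Ivy Brown,bob81@example.com          ░
72.64,Tokyo,57,2024-12-09,Jack Taylor,eve66@example.com         ░
37.35,Berlin,76,2024-07-10,Jack Hall,carol69@example.com        ░
41.24,London,34,2024-12-06,Alice Wilson,alice26@example.com     ░
59.83,London,73,2024-12-24,Carol Clark,frank94@example.com      ░
15.85,Toronto,63,2024-02-20,Eve Wilson,bob71@example.com        ░
94.52,Paris,62,2024-11-20,Jack Brown,bob85@example.com          ░
22.64,New York,35,2024-12-05,Grace Brown,grace71@example.com    ░
                                                                ░
                                                                ░
                                                                ░
                                                                ░
                                                                ▼


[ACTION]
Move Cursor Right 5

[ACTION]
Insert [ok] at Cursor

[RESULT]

scoreok█city,age,date,name,email                                ▲
8.99,Tokyo,76,2024-12-21,Jack Hall,alice67@example.com          █
92.51,Paris,43,2024-06-12,Grace Davis,jack38@example.com        ░
5.25,Tokyo,63,2024-04-16,Jack Clark,frank5@example.com          ░
60.58,Berlin,21,2024-02-28,Alice Wilson,grace32@example.com     ░
57.74,Sydney,47,2024-09-22,Jack Lee,ivy32@example.com           ░
52.32,Toronto,31,2024-07-05,Hank Davis,grace16@example.com      ░
81.76,Paris,68,2024-05-02,Jack Hall,alice74@example.com         ░
7.11,Berlin,37,2024-05-03,Dave Wilson,ivy2@example.com          ░
91.17,Paris,57,2024-03-18,Grace Brown,bob63@example.com         ░
44.19,Mumbai,66,2024-09-25,Ivy Brown,bob81@example.com          ░
72.64,Tokyo,57,2024-12-09,Jack Taylor,eve66@example.com         ░
37.35,Berlin,76,2024-07-10,Jack Hall,carol69@example.com        ░
41.24,London,34,2024-12-06,Alice Wilson,alice26@example.com     ░
59.83,London,73,2024-12-24,Carol Clark,frank94@example.com      ░
15.85,Toronto,63,2024-02-20,Eve Wilson,bob71@example.com        ░
94.52,Paris,62,2024-11-20,Jack Brown,bob85@example.com          ░
22.64,New York,35,2024-12-05,Grace Brown,grace71@example.com    ░
                                                                ░
                                                                ░
                                                                ░
                                                                ░
                                                                ▼


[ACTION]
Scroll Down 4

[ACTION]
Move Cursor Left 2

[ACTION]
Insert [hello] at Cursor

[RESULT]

scorehello█k,city,age,date,name,email                           ▲
8.99,Tokyo,76,2024-12-21,Jack Hall,alice67@example.com          █
92.51,Paris,43,2024-06-12,Grace Davis,jack38@example.com        ░
5.25,Tokyo,63,2024-04-16,Jack Clark,frank5@example.com          ░
60.58,Berlin,21,2024-02-28,Alice Wilson,grace32@example.com     ░
57.74,Sydney,47,2024-09-22,Jack Lee,ivy32@example.com           ░
52.32,Toronto,31,2024-07-05,Hank Davis,grace16@example.com      ░
81.76,Paris,68,2024-05-02,Jack Hall,alice74@example.com         ░
7.11,Berlin,37,2024-05-03,Dave Wilson,ivy2@example.com          ░
91.17,Paris,57,2024-03-18,Grace Brown,bob63@example.com         ░
44.19,Mumbai,66,2024-09-25,Ivy Brown,bob81@example.com          ░
72.64,Tokyo,57,2024-12-09,Jack Taylor,eve66@example.com         ░
37.35,Berlin,76,2024-07-10,Jack Hall,carol69@example.com        ░
41.24,London,34,2024-12-06,Alice Wilson,alice26@example.com     ░
59.83,London,73,2024-12-24,Carol Clark,frank94@example.com      ░
15.85,Toronto,63,2024-02-20,Eve Wilson,bob71@example.com        ░
94.52,Paris,62,2024-11-20,Jack Brown,bob85@example.com          ░
22.64,New York,35,2024-12-05,Grace Brown,grace71@example.com    ░
                                                                ░
                                                                ░
                                                                ░
                                                                ░
                                                                ▼


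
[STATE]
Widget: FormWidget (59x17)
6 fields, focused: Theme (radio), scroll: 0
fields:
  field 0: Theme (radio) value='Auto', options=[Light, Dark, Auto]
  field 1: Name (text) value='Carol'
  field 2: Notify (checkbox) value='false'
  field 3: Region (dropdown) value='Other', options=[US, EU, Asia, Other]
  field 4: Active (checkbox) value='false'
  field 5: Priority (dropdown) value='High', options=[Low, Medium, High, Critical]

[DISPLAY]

> Theme:      ( ) Light  ( ) Dark  (●) Auto                
  Name:       [Carol                                      ]
  Notify:     [ ]                                          
  Region:     [Other                                     ▼]
  Active:     [ ]                                          
  Priority:   [High                                      ▼]
                                                           
                                                           
                                                           
                                                           
                                                           
                                                           
                                                           
                                                           
                                                           
                                                           
                                                           


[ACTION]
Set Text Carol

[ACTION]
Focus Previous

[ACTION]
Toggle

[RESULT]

  Theme:      ( ) Light  ( ) Dark  (●) Auto                
  Name:       [Carol                                      ]
  Notify:     [ ]                                          
  Region:     [Other                                     ▼]
  Active:     [ ]                                          
> Priority:   [High                                      ▼]
                                                           
                                                           
                                                           
                                                           
                                                           
                                                           
                                                           
                                                           
                                                           
                                                           
                                                           


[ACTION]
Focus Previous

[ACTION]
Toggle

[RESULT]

  Theme:      ( ) Light  ( ) Dark  (●) Auto                
  Name:       [Carol                                      ]
  Notify:     [ ]                                          
  Region:     [Other                                     ▼]
> Active:     [x]                                          
  Priority:   [High                                      ▼]
                                                           
                                                           
                                                           
                                                           
                                                           
                                                           
                                                           
                                                           
                                                           
                                                           
                                                           


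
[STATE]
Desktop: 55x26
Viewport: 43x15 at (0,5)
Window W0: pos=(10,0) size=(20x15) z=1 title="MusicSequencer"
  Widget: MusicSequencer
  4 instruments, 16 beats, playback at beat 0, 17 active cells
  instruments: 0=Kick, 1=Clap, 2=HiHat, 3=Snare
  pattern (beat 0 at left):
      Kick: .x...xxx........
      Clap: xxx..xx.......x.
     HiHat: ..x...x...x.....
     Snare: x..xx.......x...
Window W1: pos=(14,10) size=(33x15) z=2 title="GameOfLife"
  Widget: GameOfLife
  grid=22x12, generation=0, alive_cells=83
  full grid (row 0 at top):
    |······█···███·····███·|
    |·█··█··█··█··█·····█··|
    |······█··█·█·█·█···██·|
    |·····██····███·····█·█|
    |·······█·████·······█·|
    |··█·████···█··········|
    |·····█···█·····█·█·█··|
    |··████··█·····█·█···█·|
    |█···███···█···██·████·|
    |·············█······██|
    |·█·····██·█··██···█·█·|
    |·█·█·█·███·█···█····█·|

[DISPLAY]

          ┃  Clap███··██·····┃             
          ┃ HiHat··█···█···█·┃             
          ┃ Snare█··██·······┃             
          ┃                  ┃             
          ┃                  ┃             
          ┃   ┏━━━━━━━━━━━━━━━━━━━━━━━━━━━━
          ┃   ┃ GameOfLife                 
          ┃   ┠────────────────────────────
          ┃   ┃Gen: 0                      
          ┗━━━┃·█··█··█··█··█·····█··      
              ┃······█··█·█·█·█···██·      
              ┃·····██····███·····█·█      
              ┃·······█·████·······█·      
              ┃··█·████···█··········      
              ┃·····█···█·····█·█·█··      


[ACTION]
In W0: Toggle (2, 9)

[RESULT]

          ┃  Clap███··██·····┃             
          ┃ HiHat··█···█··██·┃             
          ┃ Snare█··██·······┃             
          ┃                  ┃             
          ┃                  ┃             
          ┃   ┏━━━━━━━━━━━━━━━━━━━━━━━━━━━━
          ┃   ┃ GameOfLife                 
          ┃   ┠────────────────────────────
          ┃   ┃Gen: 0                      
          ┗━━━┃·█··█··█··█··█·····█··      
              ┃······█··█·█·█·█···██·      
              ┃·····██····███·····█·█      
              ┃·······█·████·······█·      
              ┃··█·████···█··········      
              ┃·····█···█·····█·█·█··      


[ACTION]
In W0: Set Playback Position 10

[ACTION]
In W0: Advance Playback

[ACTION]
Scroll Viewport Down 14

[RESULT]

          ┃   ┃ GameOfLife                 
          ┃   ┠────────────────────────────
          ┃   ┃Gen: 0                      
          ┗━━━┃·█··█··█··█··█·····█··      
              ┃······█··█·█·█·█···██·      
              ┃·····██····███·····█·█      
              ┃·······█·████·······█·      
              ┃··█·████···█··········      
              ┃·····█···█·····█·█·█··      
              ┃··████··█·····█·█···█·      
              ┃█···███···█···██·████·      
              ┃·············█······██      
              ┃·█·····██·█··██···█·█·      
              ┗━━━━━━━━━━━━━━━━━━━━━━━━━━━━
                                           


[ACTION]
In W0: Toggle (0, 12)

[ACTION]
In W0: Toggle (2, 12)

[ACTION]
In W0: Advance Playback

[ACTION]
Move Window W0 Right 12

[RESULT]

              ┃ GameOfLife                 
              ┠────────────────────────────
              ┃Gen: 0                      
              ┃·█··█··█··█··█·····█··      
              ┃······█··█·█·█·█···██·      
              ┃·····██····███·····█·█      
              ┃·······█·████·······█·      
              ┃··█·████···█··········      
              ┃·····█···█·····█·█·█··      
              ┃··████··█·····█·█···█·      
              ┃█···███···█···██·████·      
              ┃·············█······██      
              ┃·█·····██·█··██···█·█·      
              ┗━━━━━━━━━━━━━━━━━━━━━━━━━━━━
                                           


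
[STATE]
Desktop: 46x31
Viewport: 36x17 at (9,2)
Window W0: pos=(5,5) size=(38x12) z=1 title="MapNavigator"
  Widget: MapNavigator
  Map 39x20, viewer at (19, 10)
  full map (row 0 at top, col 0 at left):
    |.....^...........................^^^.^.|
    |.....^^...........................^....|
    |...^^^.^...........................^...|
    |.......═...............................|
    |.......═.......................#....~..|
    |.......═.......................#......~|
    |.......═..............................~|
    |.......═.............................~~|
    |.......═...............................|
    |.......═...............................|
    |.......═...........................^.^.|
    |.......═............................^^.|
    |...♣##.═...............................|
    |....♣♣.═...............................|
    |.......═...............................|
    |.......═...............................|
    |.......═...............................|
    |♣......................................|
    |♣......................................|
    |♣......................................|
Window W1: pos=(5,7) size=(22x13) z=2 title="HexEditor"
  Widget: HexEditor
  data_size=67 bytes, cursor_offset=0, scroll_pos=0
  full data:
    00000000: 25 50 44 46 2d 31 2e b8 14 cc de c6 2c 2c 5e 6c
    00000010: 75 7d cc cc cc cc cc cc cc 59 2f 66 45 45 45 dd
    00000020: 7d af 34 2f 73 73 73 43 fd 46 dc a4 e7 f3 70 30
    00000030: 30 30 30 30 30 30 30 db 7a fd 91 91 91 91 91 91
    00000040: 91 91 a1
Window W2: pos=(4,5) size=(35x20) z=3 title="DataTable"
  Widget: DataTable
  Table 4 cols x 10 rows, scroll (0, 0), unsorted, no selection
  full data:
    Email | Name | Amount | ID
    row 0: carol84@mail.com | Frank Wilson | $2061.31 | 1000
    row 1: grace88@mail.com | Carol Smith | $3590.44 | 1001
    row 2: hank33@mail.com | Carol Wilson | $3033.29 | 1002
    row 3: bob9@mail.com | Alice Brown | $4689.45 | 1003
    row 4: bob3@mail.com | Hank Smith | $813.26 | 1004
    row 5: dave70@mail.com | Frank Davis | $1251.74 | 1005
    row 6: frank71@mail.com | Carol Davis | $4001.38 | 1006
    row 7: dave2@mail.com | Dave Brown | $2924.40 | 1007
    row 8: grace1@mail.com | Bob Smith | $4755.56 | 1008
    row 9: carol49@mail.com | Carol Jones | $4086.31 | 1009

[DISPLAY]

                                    
                                    
                                    
━━━━━━━━━━━━━━━━━━━━━━━━━━━━━┓━━━┓  
aTable                       ┃   ┃  
─────────────────────────────┨───┨  
l           │Name        │Amo┃...┃  
────────────┼────────────┼───┃...┃  
l84@mail.com│Frank Wilson│$20┃...┃  
e88@mail.com│Carol Smith │$35┃...┃  
33@mail.com │Carol Wilson│$30┃.^.┃  
@mail.com   │Alice Brown │$46┃..^┃  
@mail.com   │Hank Smith  │$81┃...┃  
70@mail.com │Frank Davis │$12┃...┃  
k71@mail.com│Carol Davis │$40┃━━━┛  
2@mail.com  │Dave Brown  │$29┃      
e1@mail.com │Bob Smith   │$47┃      


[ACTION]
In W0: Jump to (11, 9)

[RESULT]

                                    
                                    
                                    
━━━━━━━━━━━━━━━━━━━━━━━━━━━━━┓━━━┓  
aTable                       ┃   ┃  
─────────────────────────────┨───┨  
l           │Name        │Amo┃...┃  
────────────┼────────────┼───┃...┃  
l84@mail.com│Frank Wilson│$20┃...┃  
e88@mail.com│Carol Smith │$35┃...┃  
33@mail.com │Carol Wilson│$30┃...┃  
@mail.com   │Alice Brown │$46┃...┃  
@mail.com   │Hank Smith  │$81┃...┃  
70@mail.com │Frank Davis │$12┃...┃  
k71@mail.com│Carol Davis │$40┃━━━┛  
2@mail.com  │Dave Brown  │$29┃      
e1@mail.com │Bob Smith   │$47┃      


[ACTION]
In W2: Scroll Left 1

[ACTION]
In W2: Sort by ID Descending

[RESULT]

                                    
                                    
                                    
━━━━━━━━━━━━━━━━━━━━━━━━━━━━━┓━━━┓  
aTable                       ┃   ┃  
─────────────────────────────┨───┨  
l           │Name        │Amo┃...┃  
────────────┼────────────┼───┃...┃  
l49@mail.com│Carol Jones │$40┃...┃  
e1@mail.com │Bob Smith   │$47┃...┃  
2@mail.com  │Dave Brown  │$29┃...┃  
k71@mail.com│Carol Davis │$40┃...┃  
70@mail.com │Frank Davis │$12┃...┃  
@mail.com   │Hank Smith  │$81┃...┃  
@mail.com   │Alice Brown │$46┃━━━┛  
33@mail.com │Carol Wilson│$30┃      
e88@mail.com│Carol Smith │$35┃      


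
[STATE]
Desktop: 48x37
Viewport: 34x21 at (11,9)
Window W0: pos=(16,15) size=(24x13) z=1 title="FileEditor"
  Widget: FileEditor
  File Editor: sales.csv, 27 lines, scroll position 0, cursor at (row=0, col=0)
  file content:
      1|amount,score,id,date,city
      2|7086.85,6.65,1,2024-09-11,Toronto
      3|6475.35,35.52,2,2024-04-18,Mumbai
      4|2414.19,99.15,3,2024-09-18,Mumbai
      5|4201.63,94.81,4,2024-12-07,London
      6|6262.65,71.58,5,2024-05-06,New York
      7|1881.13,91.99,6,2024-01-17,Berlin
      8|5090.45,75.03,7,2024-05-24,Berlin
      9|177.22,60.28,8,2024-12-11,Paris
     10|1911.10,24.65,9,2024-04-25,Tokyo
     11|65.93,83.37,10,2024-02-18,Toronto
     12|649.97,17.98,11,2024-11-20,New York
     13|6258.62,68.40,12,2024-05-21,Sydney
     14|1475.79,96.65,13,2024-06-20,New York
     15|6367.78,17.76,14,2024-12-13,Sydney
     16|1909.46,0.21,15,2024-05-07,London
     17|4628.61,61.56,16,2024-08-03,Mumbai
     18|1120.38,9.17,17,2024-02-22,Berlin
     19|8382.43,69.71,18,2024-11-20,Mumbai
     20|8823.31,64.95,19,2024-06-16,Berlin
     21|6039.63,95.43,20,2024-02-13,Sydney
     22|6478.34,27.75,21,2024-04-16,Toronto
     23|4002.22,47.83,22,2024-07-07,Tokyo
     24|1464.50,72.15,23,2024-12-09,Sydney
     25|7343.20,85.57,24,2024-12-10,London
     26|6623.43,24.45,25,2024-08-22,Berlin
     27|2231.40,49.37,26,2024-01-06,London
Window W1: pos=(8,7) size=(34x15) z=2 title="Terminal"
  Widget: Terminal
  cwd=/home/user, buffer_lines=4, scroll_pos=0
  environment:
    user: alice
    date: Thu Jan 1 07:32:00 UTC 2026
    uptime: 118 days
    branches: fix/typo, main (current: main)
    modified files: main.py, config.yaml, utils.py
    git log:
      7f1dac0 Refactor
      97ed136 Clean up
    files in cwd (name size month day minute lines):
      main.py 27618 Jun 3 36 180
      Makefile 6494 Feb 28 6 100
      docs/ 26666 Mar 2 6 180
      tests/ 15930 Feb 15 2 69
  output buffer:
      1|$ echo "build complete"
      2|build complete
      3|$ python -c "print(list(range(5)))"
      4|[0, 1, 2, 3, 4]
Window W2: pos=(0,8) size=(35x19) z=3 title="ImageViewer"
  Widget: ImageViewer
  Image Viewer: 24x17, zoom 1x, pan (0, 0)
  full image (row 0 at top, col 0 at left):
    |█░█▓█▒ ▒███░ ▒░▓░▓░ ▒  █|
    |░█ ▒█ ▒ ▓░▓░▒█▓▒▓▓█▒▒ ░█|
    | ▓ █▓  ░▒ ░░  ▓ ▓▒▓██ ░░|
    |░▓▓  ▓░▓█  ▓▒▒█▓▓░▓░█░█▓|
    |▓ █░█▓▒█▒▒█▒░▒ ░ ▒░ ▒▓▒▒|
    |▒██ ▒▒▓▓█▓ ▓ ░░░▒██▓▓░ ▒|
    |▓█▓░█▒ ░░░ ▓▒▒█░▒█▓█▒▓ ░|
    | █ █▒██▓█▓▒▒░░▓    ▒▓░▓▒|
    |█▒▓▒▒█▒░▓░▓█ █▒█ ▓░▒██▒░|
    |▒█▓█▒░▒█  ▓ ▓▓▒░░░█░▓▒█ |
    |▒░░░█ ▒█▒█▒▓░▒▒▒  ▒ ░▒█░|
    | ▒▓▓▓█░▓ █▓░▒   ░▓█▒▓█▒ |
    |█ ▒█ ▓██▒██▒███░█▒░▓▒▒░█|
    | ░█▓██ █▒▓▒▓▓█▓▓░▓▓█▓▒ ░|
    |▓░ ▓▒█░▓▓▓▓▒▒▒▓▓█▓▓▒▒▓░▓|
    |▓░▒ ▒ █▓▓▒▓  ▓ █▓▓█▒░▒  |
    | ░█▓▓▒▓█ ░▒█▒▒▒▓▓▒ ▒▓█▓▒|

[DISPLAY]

er                     ┃──────┨   
───────────────────────┨      ┃   
█░ ▒░▓░▓░ ▒  █         ┃      ┃   
▓░▒█▓▒▓▓█▒▒ ░█         ┃nge(5)┃   
░░  ▓ ▓▒▓██ ░░         ┃      ┃   
 ▓▒▒█▓▓░▓░█░█▓         ┃      ┃   
█▒░▒ ░ ▒░ ▒▓▒▒         ┃      ┃   
 ▓ ░░░▒██▓▓░ ▒         ┃      ┃   
 ▓▒▒█░▒█▓█▒▓ ░         ┃      ┃   
▒▒░░▓    ▒▓░▓▒         ┃      ┃   
▓█ █▒█ ▓░▒██▒░         ┃      ┃   
▓ ▓▓▒░░░█░▓▒█          ┃      ┃   
▒▓░▒▒▒  ▒ ░▒█░         ┃━━━━━━┛   
▓░▒   ░▓█▒▓█▒          ┃24-░┃     
█▒███░█▒░▓▒▒░█         ┃24-░┃     
▒▓▓█▓▓░▓▓█▓▒ ░         ┃24-░┃     
▓▒▒▒▓▓█▓▓▒▒▓░▓         ┃24-░┃     
━━━━━━━━━━━━━━━━━━━━━━━┛4-1▼┃     
     ┗━━━━━━━━━━━━━━━━━━━━━━┛     
                                  
                                  


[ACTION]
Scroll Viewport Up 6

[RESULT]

                                  
                                  
                                  
                                  
━━━━━━━━━━━━━━━━━━━━━━━━━━━━━━┓   
━━━━━━━━━━━━━━━━━━━━━━━┓      ┃   
er                     ┃──────┨   
───────────────────────┨      ┃   
█░ ▒░▓░▓░ ▒  █         ┃      ┃   
▓░▒█▓▒▓▓█▒▒ ░█         ┃nge(5)┃   
░░  ▓ ▓▒▓██ ░░         ┃      ┃   
 ▓▒▒█▓▓░▓░█░█▓         ┃      ┃   
█▒░▒ ░ ▒░ ▒▓▒▒         ┃      ┃   
 ▓ ░░░▒██▓▓░ ▒         ┃      ┃   
 ▓▒▒█░▒█▓█▒▓ ░         ┃      ┃   
▒▒░░▓    ▒▓░▓▒         ┃      ┃   
▓█ █▒█ ▓░▒██▒░         ┃      ┃   
▓ ▓▓▒░░░█░▓▒█          ┃      ┃   
▒▓░▒▒▒  ▒ ░▒█░         ┃━━━━━━┛   
▓░▒   ░▓█▒▓█▒          ┃24-░┃     
█▒███░█▒░▓▒▒░█         ┃24-░┃     


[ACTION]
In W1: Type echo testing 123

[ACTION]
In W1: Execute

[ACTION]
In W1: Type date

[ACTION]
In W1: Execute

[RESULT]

                                  
                                  
                                  
                                  
━━━━━━━━━━━━━━━━━━━━━━━━━━━━━━┓   
━━━━━━━━━━━━━━━━━━━━━━━┓      ┃   
er                     ┃──────┨   
───────────────────────┨      ┃   
█░ ▒░▓░▓░ ▒  █         ┃      ┃   
▓░▒█▓▒▓▓█▒▒ ░█         ┃nge(5)┃   
░░  ▓ ▓▒▓██ ░░         ┃      ┃   
 ▓▒▒█▓▓░▓░█░█▓         ┃      ┃   
█▒░▒ ░ ▒░ ▒▓▒▒         ┃      ┃   
 ▓ ░░░▒██▓▓░ ▒         ┃      ┃   
 ▓▒▒█░▒█▓█▒▓ ░         ┃6     ┃   
▒▒░░▓    ▒▓░▓▒         ┃      ┃   
▓█ █▒█ ▓░▒██▒░         ┃      ┃   
▓ ▓▓▒░░░█░▓▒█          ┃      ┃   
▒▓░▒▒▒  ▒ ░▒█░         ┃━━━━━━┛   
▓░▒   ░▓█▒▓█▒          ┃24-░┃     
█▒███░█▒░▓▒▒░█         ┃24-░┃     


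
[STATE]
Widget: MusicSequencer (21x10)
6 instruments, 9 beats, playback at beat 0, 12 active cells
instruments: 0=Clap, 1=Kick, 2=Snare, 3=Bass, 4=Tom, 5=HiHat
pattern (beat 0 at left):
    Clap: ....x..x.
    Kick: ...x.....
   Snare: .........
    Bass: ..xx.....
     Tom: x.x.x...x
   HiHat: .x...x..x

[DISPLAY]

      ▼12345678      
  Clap····█··█·      
  Kick···█·····      
 Snare·········      
  Bass··██·····      
   Tom█·█·█···█      
 HiHat·█···█··█      
                     
                     
                     


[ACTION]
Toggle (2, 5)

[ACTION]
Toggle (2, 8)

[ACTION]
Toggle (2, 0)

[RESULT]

      ▼12345678      
  Clap····█··█·      
  Kick···█·····      
 Snare█····█··█      
  Bass··██·····      
   Tom█·█·█···█      
 HiHat·█···█··█      
                     
                     
                     


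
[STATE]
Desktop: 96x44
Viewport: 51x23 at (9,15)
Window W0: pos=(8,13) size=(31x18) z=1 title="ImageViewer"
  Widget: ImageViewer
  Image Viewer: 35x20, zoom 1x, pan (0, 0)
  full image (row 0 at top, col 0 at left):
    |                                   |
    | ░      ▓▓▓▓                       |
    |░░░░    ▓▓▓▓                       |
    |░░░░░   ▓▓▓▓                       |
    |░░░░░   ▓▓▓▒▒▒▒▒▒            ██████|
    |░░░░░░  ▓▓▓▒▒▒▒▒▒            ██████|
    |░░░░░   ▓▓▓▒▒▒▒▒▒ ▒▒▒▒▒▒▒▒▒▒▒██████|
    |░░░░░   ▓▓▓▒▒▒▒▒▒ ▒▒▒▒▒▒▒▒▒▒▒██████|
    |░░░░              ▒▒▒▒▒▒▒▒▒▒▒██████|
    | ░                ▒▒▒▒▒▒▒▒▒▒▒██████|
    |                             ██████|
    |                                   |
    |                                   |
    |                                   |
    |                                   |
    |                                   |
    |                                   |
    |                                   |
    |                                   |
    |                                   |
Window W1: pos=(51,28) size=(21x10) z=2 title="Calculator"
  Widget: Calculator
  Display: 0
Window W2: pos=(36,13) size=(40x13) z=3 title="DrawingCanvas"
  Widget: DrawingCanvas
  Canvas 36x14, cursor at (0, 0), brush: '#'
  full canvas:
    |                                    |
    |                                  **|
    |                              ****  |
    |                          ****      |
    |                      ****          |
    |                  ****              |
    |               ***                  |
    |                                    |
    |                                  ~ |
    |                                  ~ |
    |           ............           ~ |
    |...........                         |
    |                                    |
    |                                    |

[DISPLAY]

───────────────────────────┠───────────────────────
                           ┃+                      
 ░      ▓▓▓▓               ┃                       
░░░░    ▓▓▓▓               ┃                       
░░░░░   ▓▓▓▓               ┃                       
░░░░░   ▓▓▓▒▒▒▒▒▒          ┃                      *
░░░░░░  ▓▓▓▒▒▒▒▒▒          ┃                  **** 
░░░░░   ▓▓▓▒▒▒▒▒▒ ▒▒▒▒▒▒▒▒▒┃               ***     
░░░░░   ▓▓▓▒▒▒▒▒▒ ▒▒▒▒▒▒▒▒▒┃                       
░░░░              ▒▒▒▒▒▒▒▒▒┃                       
 ░                ▒▒▒▒▒▒▒▒▒┗━━━━━━━━━━━━━━━━━━━━━━━
                             ┃                     
                             ┃                     
                             ┃            ┏━━━━━━━━
                             ┃            ┃ Calcula
━━━━━━━━━━━━━━━━━━━━━━━━━━━━━┛            ┠────────
                                          ┃        
                                          ┃┌───┬───
                                          ┃│ 7 │ 8 
                                          ┃├───┼───
                                          ┃│ 4 │ 5 
                                          ┃└───┴───
                                          ┗━━━━━━━━


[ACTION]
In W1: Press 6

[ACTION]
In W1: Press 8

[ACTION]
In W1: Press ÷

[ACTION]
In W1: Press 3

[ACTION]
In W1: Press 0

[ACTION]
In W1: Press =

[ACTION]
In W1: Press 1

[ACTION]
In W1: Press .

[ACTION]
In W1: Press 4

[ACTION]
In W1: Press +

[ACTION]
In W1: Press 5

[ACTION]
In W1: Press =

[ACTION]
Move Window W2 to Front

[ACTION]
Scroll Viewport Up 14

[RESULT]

                                                   
                                                   
                                                   
                                                   
                                                   
                                                   
                                                   
                                                   
                                                   
                                                   
                                                   
                                                   
━━━━━━━━━━━━━━━━━━━━━━━━━━━┏━━━━━━━━━━━━━━━━━━━━━━━
 ImageViewer               ┃ DrawingCanvas         
───────────────────────────┠───────────────────────
                           ┃+                      
 ░      ▓▓▓▓               ┃                       
░░░░    ▓▓▓▓               ┃                       
░░░░░   ▓▓▓▓               ┃                       
░░░░░   ▓▓▓▒▒▒▒▒▒          ┃                      *
░░░░░░  ▓▓▓▒▒▒▒▒▒          ┃                  **** 
░░░░░   ▓▓▓▒▒▒▒▒▒ ▒▒▒▒▒▒▒▒▒┃               ***     
░░░░░   ▓▓▓▒▒▒▒▒▒ ▒▒▒▒▒▒▒▒▒┃                       


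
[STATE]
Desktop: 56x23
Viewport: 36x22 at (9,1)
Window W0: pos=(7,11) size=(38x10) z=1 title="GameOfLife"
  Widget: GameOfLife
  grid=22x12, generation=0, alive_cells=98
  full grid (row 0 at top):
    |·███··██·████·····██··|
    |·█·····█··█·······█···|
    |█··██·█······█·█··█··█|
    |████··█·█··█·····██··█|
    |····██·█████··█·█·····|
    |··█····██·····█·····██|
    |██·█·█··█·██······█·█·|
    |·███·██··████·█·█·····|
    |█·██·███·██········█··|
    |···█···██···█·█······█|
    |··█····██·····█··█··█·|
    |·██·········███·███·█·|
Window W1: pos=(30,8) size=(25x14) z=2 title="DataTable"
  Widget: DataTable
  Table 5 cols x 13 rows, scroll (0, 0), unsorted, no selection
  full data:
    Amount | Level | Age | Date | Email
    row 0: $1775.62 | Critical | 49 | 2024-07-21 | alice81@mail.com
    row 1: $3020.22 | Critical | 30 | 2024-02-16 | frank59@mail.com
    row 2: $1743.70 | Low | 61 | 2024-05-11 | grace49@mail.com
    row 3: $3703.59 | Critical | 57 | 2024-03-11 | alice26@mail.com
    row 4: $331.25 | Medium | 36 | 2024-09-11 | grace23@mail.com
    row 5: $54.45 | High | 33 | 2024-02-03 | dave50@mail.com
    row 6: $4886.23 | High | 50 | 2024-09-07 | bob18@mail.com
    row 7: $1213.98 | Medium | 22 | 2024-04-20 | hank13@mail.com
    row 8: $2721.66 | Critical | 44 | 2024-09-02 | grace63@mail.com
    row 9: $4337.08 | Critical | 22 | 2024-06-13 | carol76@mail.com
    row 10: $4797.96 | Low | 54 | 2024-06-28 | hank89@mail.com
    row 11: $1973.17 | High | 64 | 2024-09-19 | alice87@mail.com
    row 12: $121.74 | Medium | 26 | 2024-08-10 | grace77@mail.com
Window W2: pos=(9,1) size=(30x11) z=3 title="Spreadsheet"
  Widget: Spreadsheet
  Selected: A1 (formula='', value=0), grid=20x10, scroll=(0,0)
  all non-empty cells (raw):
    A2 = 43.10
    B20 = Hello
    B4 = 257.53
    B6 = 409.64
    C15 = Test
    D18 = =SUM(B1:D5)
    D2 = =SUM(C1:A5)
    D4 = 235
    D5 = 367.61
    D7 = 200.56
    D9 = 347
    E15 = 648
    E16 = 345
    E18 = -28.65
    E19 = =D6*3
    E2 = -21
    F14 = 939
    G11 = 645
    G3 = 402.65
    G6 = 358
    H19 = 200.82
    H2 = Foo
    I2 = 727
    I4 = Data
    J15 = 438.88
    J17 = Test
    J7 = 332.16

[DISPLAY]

┏━━━━━━━━━━━━━━━━━━━━━━━━━━━━┓      
┃ Spreadsheet                ┃      
┠────────────────────────────┨      
┃A1:                         ┃      
┃       A       B       C    ┃      
┃----------------------------┃      
┃  1      [0]       0       0┃      
┃  2    43.10       0       0┃━━━━━━
┃  3        0       0       0┃le    
┃  4        0  257.53       0┃──────
┗━━━━━━━━━━━━━━━━━━━━━━━━━━━━┛│Level
GameOfLife           ┃────────┼─────
─────────────────────┃$1775.62│Criti
en: 0                ┃$3020.22│Criti
███··█·█··█·····██··█┃$1743.70│Low  
···██·█████··█·█·····┃$3703.59│Criti
·█····██·····█·····██┃$331.25 │Mediu
█·█·█··█·██······█·█·┃$54.45  │High 
███·██··████·█·█·····┃$4886.23│High 
━━━━━━━━━━━━━━━━━━━━━┃$1213.98│Mediu
                     ┗━━━━━━━━━━━━━━
                                    


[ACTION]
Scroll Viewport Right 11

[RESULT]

━━━━━━━━━━━━━━━━━━┓                 
et                ┃                 
──────────────────┨                 
                  ┃                 
     B       C    ┃                 
------------------┃                 
0]       0       0┃                 
10       0       0┃━━━━━━━━━━━━━━━┓ 
 0       0       0┃le             ┃ 
 0  257.53       0┃───────────────┨ 
━━━━━━━━━━━━━━━━━━┛│Level   │Age│D┃ 
          ┃────────┼────────┼───┼─┃ 
──────────┃$1775.62│Critical│49 │2┃ 
          ┃$3020.22│Critical│30 │2┃ 
·····██··█┃$1743.70│Low     │61 │2┃ 
··█·█·····┃$3703.59│Critical│57 │2┃ 
··█·····██┃$331.25 │Medium  │36 │2┃ 
······█·█·┃$54.45  │High    │33 │2┃ 
█·█·█·····┃$4886.23│High    │50 │2┃ 
━━━━━━━━━━┃$1213.98│Medium  │22 │2┃ 
          ┗━━━━━━━━━━━━━━━━━━━━━━━┛ 
                                    


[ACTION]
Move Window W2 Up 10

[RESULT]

et                ┃                 
──────────────────┨                 
                  ┃                 
     B       C    ┃                 
------------------┃                 
0]       0       0┃                 
10       0       0┃                 
 0       0       0┃━━━━━━━━━━━━━━━┓ 
 0  257.53       0┃le             ┃ 
━━━━━━━━━━━━━━━━━━┛───────────────┨ 
━━━━━━━━━━┃Amount  │Level   │Age│D┃ 
          ┃────────┼────────┼───┼─┃ 
──────────┃$1775.62│Critical│49 │2┃ 
          ┃$3020.22│Critical│30 │2┃ 
·····██··█┃$1743.70│Low     │61 │2┃ 
··█·█·····┃$3703.59│Critical│57 │2┃ 
··█·····██┃$331.25 │Medium  │36 │2┃ 
······█·█·┃$54.45  │High    │33 │2┃ 
█·█·█·····┃$4886.23│High    │50 │2┃ 
━━━━━━━━━━┃$1213.98│Medium  │22 │2┃ 
          ┗━━━━━━━━━━━━━━━━━━━━━━━┛ 
                                    


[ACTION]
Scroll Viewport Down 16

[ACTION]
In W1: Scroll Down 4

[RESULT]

et                ┃                 
──────────────────┨                 
                  ┃                 
     B       C    ┃                 
------------------┃                 
0]       0       0┃                 
10       0       0┃                 
 0       0       0┃━━━━━━━━━━━━━━━┓ 
 0  257.53       0┃le             ┃ 
━━━━━━━━━━━━━━━━━━┛───────────────┨ 
━━━━━━━━━━┃Amount  │Level   │Age│D┃ 
          ┃────────┼────────┼───┼─┃ 
──────────┃$331.25 │Medium  │36 │2┃ 
          ┃$54.45  │High    │33 │2┃ 
·····██··█┃$4886.23│High    │50 │2┃ 
··█·█·····┃$1213.98│Medium  │22 │2┃ 
··█·····██┃$2721.66│Critical│44 │2┃ 
······█·█·┃$4337.08│Critical│22 │2┃ 
█·█·█·····┃$4797.96│Low     │54 │2┃ 
━━━━━━━━━━┃$1973.17│High    │64 │2┃ 
          ┗━━━━━━━━━━━━━━━━━━━━━━━┛ 
                                    
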